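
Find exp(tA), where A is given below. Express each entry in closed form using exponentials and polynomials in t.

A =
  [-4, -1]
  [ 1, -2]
e^{tA} =
  [-t*exp(-3*t) + exp(-3*t), -t*exp(-3*t)]
  [t*exp(-3*t), t*exp(-3*t) + exp(-3*t)]

Strategy: write A = P · J · P⁻¹ where J is a Jordan canonical form, so e^{tA} = P · e^{tJ} · P⁻¹, and e^{tJ} can be computed block-by-block.

A has Jordan form
J =
  [-3,  1]
  [ 0, -3]
(up to reordering of blocks).

Per-block formulas:
  For a 2×2 Jordan block J_2(-3): exp(t · J_2(-3)) = e^(-3t)·(I + t·N), where N is the 2×2 nilpotent shift.

After assembling e^{tJ} and conjugating by P, we get:

e^{tA} =
  [-t*exp(-3*t) + exp(-3*t), -t*exp(-3*t)]
  [t*exp(-3*t), t*exp(-3*t) + exp(-3*t)]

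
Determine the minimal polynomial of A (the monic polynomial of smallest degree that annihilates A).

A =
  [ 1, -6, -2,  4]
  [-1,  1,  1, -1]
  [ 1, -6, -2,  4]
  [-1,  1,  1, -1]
x^3 + x^2

The characteristic polynomial is χ_A(x) = x^3*(x + 1), so the eigenvalues are known. The minimal polynomial is
  m_A(x) = Π_λ (x − λ)^{k_λ}
where k_λ is the size of the *largest* Jordan block for λ (equivalently, the smallest k with (A − λI)^k v = 0 for every generalised eigenvector v of λ).

  λ = -1: largest Jordan block has size 1, contributing (x + 1)
  λ = 0: largest Jordan block has size 2, contributing (x − 0)^2

So m_A(x) = x^2*(x + 1) = x^3 + x^2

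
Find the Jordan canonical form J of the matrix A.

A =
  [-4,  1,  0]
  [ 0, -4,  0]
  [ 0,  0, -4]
J_2(-4) ⊕ J_1(-4)

The characteristic polynomial is
  det(x·I − A) = x^3 + 12*x^2 + 48*x + 64 = (x + 4)^3

Eigenvalues and multiplicities (the geometric multiplicity of λ is n − rank(A − λI), which equals the number of Jordan blocks for λ):
  λ = -4: algebraic multiplicity = 3, geometric multiplicity = 2

Determining the block sizes for each eigenvalue:
  λ = -4: 2 blocks summing to 3 forces exactly one block of size 2 and the rest size 1 → block sizes [2, 1]

Assembling the blocks gives a Jordan form
J =
  [-4,  1,  0]
  [ 0, -4,  0]
  [ 0,  0, -4]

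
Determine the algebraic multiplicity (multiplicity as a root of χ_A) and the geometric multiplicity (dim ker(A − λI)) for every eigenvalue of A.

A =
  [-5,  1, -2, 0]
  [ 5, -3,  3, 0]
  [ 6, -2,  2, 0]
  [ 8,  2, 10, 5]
λ = -2: alg = 3, geom = 1; λ = 5: alg = 1, geom = 1

Step 1 — factor the characteristic polynomial to read off the algebraic multiplicities:
  χ_A(x) = (x - 5)*(x + 2)^3

Step 2 — compute geometric multiplicities via the rank-nullity identity g(λ) = n − rank(A − λI):
  rank(A − (-2)·I) = 3, so dim ker(A − (-2)·I) = n − 3 = 1
  rank(A − (5)·I) = 3, so dim ker(A − (5)·I) = n − 3 = 1

Summary:
  λ = -2: algebraic multiplicity = 3, geometric multiplicity = 1
  λ = 5: algebraic multiplicity = 1, geometric multiplicity = 1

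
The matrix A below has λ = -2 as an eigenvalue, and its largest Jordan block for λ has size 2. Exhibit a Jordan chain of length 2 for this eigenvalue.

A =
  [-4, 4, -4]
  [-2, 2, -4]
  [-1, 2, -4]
A Jordan chain for λ = -2 of length 2:
v_1 = (-2, -2, -1)ᵀ
v_2 = (1, 0, 0)ᵀ

Let N = A − (-2)·I. We want v_2 with N^2 v_2 = 0 but N^1 v_2 ≠ 0; then v_{j-1} := N · v_j for j = 2, …, 2.

Pick v_2 = (1, 0, 0)ᵀ.
Then v_1 = N · v_2 = (-2, -2, -1)ᵀ.

Sanity check: (A − (-2)·I) v_1 = (0, 0, 0)ᵀ = 0. ✓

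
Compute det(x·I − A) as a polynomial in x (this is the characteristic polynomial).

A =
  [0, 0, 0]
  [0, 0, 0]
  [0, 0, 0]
x^3

Expanding det(x·I − A) (e.g. by cofactor expansion or by noting that A is similar to its Jordan form J, which has the same characteristic polynomial as A) gives
  χ_A(x) = x^3
which factors as x^3. The eigenvalues (with algebraic multiplicities) are λ = 0 with multiplicity 3.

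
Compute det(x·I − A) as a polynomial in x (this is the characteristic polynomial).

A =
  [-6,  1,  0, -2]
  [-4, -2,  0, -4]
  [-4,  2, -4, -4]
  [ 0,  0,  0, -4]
x^4 + 16*x^3 + 96*x^2 + 256*x + 256

Expanding det(x·I − A) (e.g. by cofactor expansion or by noting that A is similar to its Jordan form J, which has the same characteristic polynomial as A) gives
  χ_A(x) = x^4 + 16*x^3 + 96*x^2 + 256*x + 256
which factors as (x + 4)^4. The eigenvalues (with algebraic multiplicities) are λ = -4 with multiplicity 4.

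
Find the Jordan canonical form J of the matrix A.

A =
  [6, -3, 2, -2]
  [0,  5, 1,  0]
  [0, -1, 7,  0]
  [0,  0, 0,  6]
J_3(6) ⊕ J_1(6)

The characteristic polynomial is
  det(x·I − A) = x^4 - 24*x^3 + 216*x^2 - 864*x + 1296 = (x - 6)^4

Eigenvalues and multiplicities (the geometric multiplicity of λ is n − rank(A − λI), which equals the number of Jordan blocks for λ):
  λ = 6: algebraic multiplicity = 4, geometric multiplicity = 2

Determining the block sizes for each eigenvalue:
  λ = 6: with am = 4 and gm = 2, the partition is not yet determined (e.g. several partitions of 4 into 2 parts exist). Let N = A − (6)·I. Computing rank(N^1) = 2, rank(N^2) = 1, rank(N^3) = 0; the number of blocks of size ≥ j is rank(N^{j−1}) − rank(N^j), giving [2, 1, 1]. So we have 1 block(s) of size 3, 1 block(s) of size 1 → block sizes [3, 1]

Assembling the blocks gives a Jordan form
J =
  [6, 1, 0, 0]
  [0, 6, 1, 0]
  [0, 0, 6, 0]
  [0, 0, 0, 6]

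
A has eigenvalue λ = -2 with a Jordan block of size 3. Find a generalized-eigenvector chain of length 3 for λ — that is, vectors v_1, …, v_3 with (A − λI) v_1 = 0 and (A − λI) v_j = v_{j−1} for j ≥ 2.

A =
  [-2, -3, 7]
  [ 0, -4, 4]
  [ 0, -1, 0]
A Jordan chain for λ = -2 of length 3:
v_1 = (-1, 0, 0)ᵀ
v_2 = (-3, -2, -1)ᵀ
v_3 = (0, 1, 0)ᵀ

Let N = A − (-2)·I. We want v_3 with N^3 v_3 = 0 but N^2 v_3 ≠ 0; then v_{j-1} := N · v_j for j = 3, …, 2.

Pick v_3 = (0, 1, 0)ᵀ.
Then v_2 = N · v_3 = (-3, -2, -1)ᵀ.
Then v_1 = N · v_2 = (-1, 0, 0)ᵀ.

Sanity check: (A − (-2)·I) v_1 = (0, 0, 0)ᵀ = 0. ✓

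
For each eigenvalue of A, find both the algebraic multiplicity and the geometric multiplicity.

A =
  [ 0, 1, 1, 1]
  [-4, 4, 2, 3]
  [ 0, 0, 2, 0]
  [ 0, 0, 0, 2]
λ = 2: alg = 4, geom = 2

Step 1 — factor the characteristic polynomial to read off the algebraic multiplicities:
  χ_A(x) = (x - 2)^4

Step 2 — compute geometric multiplicities via the rank-nullity identity g(λ) = n − rank(A − λI):
  rank(A − (2)·I) = 2, so dim ker(A − (2)·I) = n − 2 = 2

Summary:
  λ = 2: algebraic multiplicity = 4, geometric multiplicity = 2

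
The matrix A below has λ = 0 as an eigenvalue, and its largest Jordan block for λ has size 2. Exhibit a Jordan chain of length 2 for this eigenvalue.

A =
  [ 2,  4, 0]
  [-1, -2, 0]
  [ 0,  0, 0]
A Jordan chain for λ = 0 of length 2:
v_1 = (2, -1, 0)ᵀ
v_2 = (1, 0, 0)ᵀ

Let N = A − (0)·I. We want v_2 with N^2 v_2 = 0 but N^1 v_2 ≠ 0; then v_{j-1} := N · v_j for j = 2, …, 2.

Pick v_2 = (1, 0, 0)ᵀ.
Then v_1 = N · v_2 = (2, -1, 0)ᵀ.

Sanity check: (A − (0)·I) v_1 = (0, 0, 0)ᵀ = 0. ✓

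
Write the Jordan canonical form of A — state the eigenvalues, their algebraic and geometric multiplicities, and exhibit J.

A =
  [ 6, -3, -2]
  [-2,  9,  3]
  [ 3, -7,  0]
J_3(5)

The characteristic polynomial is
  det(x·I − A) = x^3 - 15*x^2 + 75*x - 125 = (x - 5)^3

Eigenvalues and multiplicities (the geometric multiplicity of λ is n − rank(A − λI), which equals the number of Jordan blocks for λ):
  λ = 5: algebraic multiplicity = 3, geometric multiplicity = 1

Determining the block sizes for each eigenvalue:
  λ = 5: one block (gm = 1), so the single block has size am = 3 → block sizes [3]

Assembling the blocks gives a Jordan form
J =
  [5, 1, 0]
  [0, 5, 1]
  [0, 0, 5]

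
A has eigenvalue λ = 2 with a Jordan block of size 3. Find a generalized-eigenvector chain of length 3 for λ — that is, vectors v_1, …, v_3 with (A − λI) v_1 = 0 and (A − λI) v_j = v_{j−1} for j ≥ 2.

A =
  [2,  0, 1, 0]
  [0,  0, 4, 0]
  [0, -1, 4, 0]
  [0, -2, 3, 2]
A Jordan chain for λ = 2 of length 3:
v_1 = (-1, 0, 0, 1)ᵀ
v_2 = (0, -2, -1, -2)ᵀ
v_3 = (0, 1, 0, 0)ᵀ

Let N = A − (2)·I. We want v_3 with N^3 v_3 = 0 but N^2 v_3 ≠ 0; then v_{j-1} := N · v_j for j = 3, …, 2.

Pick v_3 = (0, 1, 0, 0)ᵀ.
Then v_2 = N · v_3 = (0, -2, -1, -2)ᵀ.
Then v_1 = N · v_2 = (-1, 0, 0, 1)ᵀ.

Sanity check: (A − (2)·I) v_1 = (0, 0, 0, 0)ᵀ = 0. ✓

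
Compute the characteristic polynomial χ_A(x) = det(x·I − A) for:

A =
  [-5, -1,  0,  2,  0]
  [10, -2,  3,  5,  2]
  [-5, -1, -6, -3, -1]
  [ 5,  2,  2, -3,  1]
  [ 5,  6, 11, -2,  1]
x^5 + 15*x^4 + 75*x^3 + 125*x^2

Expanding det(x·I − A) (e.g. by cofactor expansion or by noting that A is similar to its Jordan form J, which has the same characteristic polynomial as A) gives
  χ_A(x) = x^5 + 15*x^4 + 75*x^3 + 125*x^2
which factors as x^2*(x + 5)^3. The eigenvalues (with algebraic multiplicities) are λ = -5 with multiplicity 3, λ = 0 with multiplicity 2.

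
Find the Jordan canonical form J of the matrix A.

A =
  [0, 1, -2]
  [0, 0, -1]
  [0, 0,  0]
J_3(0)

The characteristic polynomial is
  det(x·I − A) = x^3

Eigenvalues and multiplicities (the geometric multiplicity of λ is n − rank(A − λI), which equals the number of Jordan blocks for λ):
  λ = 0: algebraic multiplicity = 3, geometric multiplicity = 1

Determining the block sizes for each eigenvalue:
  λ = 0: one block (gm = 1), so the single block has size am = 3 → block sizes [3]

Assembling the blocks gives a Jordan form
J =
  [0, 1, 0]
  [0, 0, 1]
  [0, 0, 0]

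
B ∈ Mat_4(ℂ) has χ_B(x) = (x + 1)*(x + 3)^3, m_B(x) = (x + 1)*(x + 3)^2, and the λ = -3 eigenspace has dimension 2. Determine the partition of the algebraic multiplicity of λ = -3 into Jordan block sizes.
Block sizes for λ = -3: [2, 1]

Step 1 — from the characteristic polynomial, algebraic multiplicity of λ = -3 is 3. From dim ker(B − (-3)·I) = 2, there are exactly 2 Jordan blocks for λ = -3.
Step 2 — from the minimal polynomial, the factor (x + 3)^2 tells us the largest block for λ = -3 has size 2.
Step 3 — with total size 3, 2 blocks, and largest block 2, the block sizes (in nonincreasing order) are [2, 1].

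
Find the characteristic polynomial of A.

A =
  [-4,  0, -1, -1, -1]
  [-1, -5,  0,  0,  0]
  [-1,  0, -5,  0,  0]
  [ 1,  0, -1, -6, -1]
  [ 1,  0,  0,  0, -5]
x^5 + 25*x^4 + 250*x^3 + 1250*x^2 + 3125*x + 3125

Expanding det(x·I − A) (e.g. by cofactor expansion or by noting that A is similar to its Jordan form J, which has the same characteristic polynomial as A) gives
  χ_A(x) = x^5 + 25*x^4 + 250*x^3 + 1250*x^2 + 3125*x + 3125
which factors as (x + 5)^5. The eigenvalues (with algebraic multiplicities) are λ = -5 with multiplicity 5.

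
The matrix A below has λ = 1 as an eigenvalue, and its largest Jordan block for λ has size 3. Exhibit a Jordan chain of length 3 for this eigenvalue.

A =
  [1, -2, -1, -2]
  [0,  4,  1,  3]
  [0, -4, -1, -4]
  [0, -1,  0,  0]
A Jordan chain for λ = 1 of length 3:
v_1 = (0, 2, 0, -2)ᵀ
v_2 = (-2, 3, -4, -1)ᵀ
v_3 = (0, 1, 0, 0)ᵀ

Let N = A − (1)·I. We want v_3 with N^3 v_3 = 0 but N^2 v_3 ≠ 0; then v_{j-1} := N · v_j for j = 3, …, 2.

Pick v_3 = (0, 1, 0, 0)ᵀ.
Then v_2 = N · v_3 = (-2, 3, -4, -1)ᵀ.
Then v_1 = N · v_2 = (0, 2, 0, -2)ᵀ.

Sanity check: (A − (1)·I) v_1 = (0, 0, 0, 0)ᵀ = 0. ✓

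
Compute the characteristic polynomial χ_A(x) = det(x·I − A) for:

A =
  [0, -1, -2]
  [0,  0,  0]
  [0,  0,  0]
x^3

Expanding det(x·I − A) (e.g. by cofactor expansion or by noting that A is similar to its Jordan form J, which has the same characteristic polynomial as A) gives
  χ_A(x) = x^3
which factors as x^3. The eigenvalues (with algebraic multiplicities) are λ = 0 with multiplicity 3.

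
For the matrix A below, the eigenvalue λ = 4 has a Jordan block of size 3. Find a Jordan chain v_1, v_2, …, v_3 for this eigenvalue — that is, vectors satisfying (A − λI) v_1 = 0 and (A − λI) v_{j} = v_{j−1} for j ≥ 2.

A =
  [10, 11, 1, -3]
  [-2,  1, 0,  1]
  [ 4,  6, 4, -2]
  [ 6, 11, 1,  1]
A Jordan chain for λ = 4 of length 3:
v_1 = (6, -2, 4, 6)ᵀ
v_2 = (11, -3, 6, 11)ᵀ
v_3 = (0, 1, 0, 0)ᵀ

Let N = A − (4)·I. We want v_3 with N^3 v_3 = 0 but N^2 v_3 ≠ 0; then v_{j-1} := N · v_j for j = 3, …, 2.

Pick v_3 = (0, 1, 0, 0)ᵀ.
Then v_2 = N · v_3 = (11, -3, 6, 11)ᵀ.
Then v_1 = N · v_2 = (6, -2, 4, 6)ᵀ.

Sanity check: (A − (4)·I) v_1 = (0, 0, 0, 0)ᵀ = 0. ✓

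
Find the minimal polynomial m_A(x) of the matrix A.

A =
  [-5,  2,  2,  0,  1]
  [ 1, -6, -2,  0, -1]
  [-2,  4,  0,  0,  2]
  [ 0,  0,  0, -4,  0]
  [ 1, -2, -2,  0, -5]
x^2 + 8*x + 16

The characteristic polynomial is χ_A(x) = (x + 4)^5, so the eigenvalues are known. The minimal polynomial is
  m_A(x) = Π_λ (x − λ)^{k_λ}
where k_λ is the size of the *largest* Jordan block for λ (equivalently, the smallest k with (A − λI)^k v = 0 for every generalised eigenvector v of λ).

  λ = -4: largest Jordan block has size 2, contributing (x + 4)^2

So m_A(x) = (x + 4)^2 = x^2 + 8*x + 16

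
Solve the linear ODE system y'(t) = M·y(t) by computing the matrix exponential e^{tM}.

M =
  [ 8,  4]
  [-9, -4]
e^{tM} =
  [6*t*exp(2*t) + exp(2*t), 4*t*exp(2*t)]
  [-9*t*exp(2*t), -6*t*exp(2*t) + exp(2*t)]

Strategy: write M = P · J · P⁻¹ where J is a Jordan canonical form, so e^{tM} = P · e^{tJ} · P⁻¹, and e^{tJ} can be computed block-by-block.

M has Jordan form
J =
  [2, 1]
  [0, 2]
(up to reordering of blocks).

Per-block formulas:
  For a 2×2 Jordan block J_2(2): exp(t · J_2(2)) = e^(2t)·(I + t·N), where N is the 2×2 nilpotent shift.

After assembling e^{tJ} and conjugating by P, we get:

e^{tM} =
  [6*t*exp(2*t) + exp(2*t), 4*t*exp(2*t)]
  [-9*t*exp(2*t), -6*t*exp(2*t) + exp(2*t)]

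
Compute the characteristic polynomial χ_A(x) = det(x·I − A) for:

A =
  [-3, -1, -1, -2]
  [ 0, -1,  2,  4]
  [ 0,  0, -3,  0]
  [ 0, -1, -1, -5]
x^4 + 12*x^3 + 54*x^2 + 108*x + 81

Expanding det(x·I − A) (e.g. by cofactor expansion or by noting that A is similar to its Jordan form J, which has the same characteristic polynomial as A) gives
  χ_A(x) = x^4 + 12*x^3 + 54*x^2 + 108*x + 81
which factors as (x + 3)^4. The eigenvalues (with algebraic multiplicities) are λ = -3 with multiplicity 4.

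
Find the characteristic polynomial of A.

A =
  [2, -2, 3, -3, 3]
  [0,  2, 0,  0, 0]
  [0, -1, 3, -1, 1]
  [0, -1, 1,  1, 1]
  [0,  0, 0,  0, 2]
x^5 - 10*x^4 + 40*x^3 - 80*x^2 + 80*x - 32

Expanding det(x·I − A) (e.g. by cofactor expansion or by noting that A is similar to its Jordan form J, which has the same characteristic polynomial as A) gives
  χ_A(x) = x^5 - 10*x^4 + 40*x^3 - 80*x^2 + 80*x - 32
which factors as (x - 2)^5. The eigenvalues (with algebraic multiplicities) are λ = 2 with multiplicity 5.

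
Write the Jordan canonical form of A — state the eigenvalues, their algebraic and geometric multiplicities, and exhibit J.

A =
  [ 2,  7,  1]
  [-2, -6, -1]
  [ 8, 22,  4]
J_3(0)

The characteristic polynomial is
  det(x·I − A) = x^3

Eigenvalues and multiplicities (the geometric multiplicity of λ is n − rank(A − λI), which equals the number of Jordan blocks for λ):
  λ = 0: algebraic multiplicity = 3, geometric multiplicity = 1

Determining the block sizes for each eigenvalue:
  λ = 0: one block (gm = 1), so the single block has size am = 3 → block sizes [3]

Assembling the blocks gives a Jordan form
J =
  [0, 1, 0]
  [0, 0, 1]
  [0, 0, 0]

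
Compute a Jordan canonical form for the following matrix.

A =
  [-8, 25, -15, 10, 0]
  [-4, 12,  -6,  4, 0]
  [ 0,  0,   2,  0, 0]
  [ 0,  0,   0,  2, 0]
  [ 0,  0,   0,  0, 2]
J_2(2) ⊕ J_1(2) ⊕ J_1(2) ⊕ J_1(2)

The characteristic polynomial is
  det(x·I − A) = x^5 - 10*x^4 + 40*x^3 - 80*x^2 + 80*x - 32 = (x - 2)^5

Eigenvalues and multiplicities (the geometric multiplicity of λ is n − rank(A − λI), which equals the number of Jordan blocks for λ):
  λ = 2: algebraic multiplicity = 5, geometric multiplicity = 4

Determining the block sizes for each eigenvalue:
  λ = 2: 4 blocks summing to 5 forces exactly one block of size 2 and the rest size 1 → block sizes [2, 1, 1, 1]

Assembling the blocks gives a Jordan form
J =
  [2, 1, 0, 0, 0]
  [0, 2, 0, 0, 0]
  [0, 0, 2, 0, 0]
  [0, 0, 0, 2, 0]
  [0, 0, 0, 0, 2]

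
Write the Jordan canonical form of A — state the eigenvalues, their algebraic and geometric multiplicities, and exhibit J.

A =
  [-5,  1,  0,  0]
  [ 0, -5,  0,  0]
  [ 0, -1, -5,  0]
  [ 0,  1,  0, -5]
J_2(-5) ⊕ J_1(-5) ⊕ J_1(-5)

The characteristic polynomial is
  det(x·I − A) = x^4 + 20*x^3 + 150*x^2 + 500*x + 625 = (x + 5)^4

Eigenvalues and multiplicities (the geometric multiplicity of λ is n − rank(A − λI), which equals the number of Jordan blocks for λ):
  λ = -5: algebraic multiplicity = 4, geometric multiplicity = 3

Determining the block sizes for each eigenvalue:
  λ = -5: 3 blocks summing to 4 forces exactly one block of size 2 and the rest size 1 → block sizes [2, 1, 1]

Assembling the blocks gives a Jordan form
J =
  [-5,  1,  0,  0]
  [ 0, -5,  0,  0]
  [ 0,  0, -5,  0]
  [ 0,  0,  0, -5]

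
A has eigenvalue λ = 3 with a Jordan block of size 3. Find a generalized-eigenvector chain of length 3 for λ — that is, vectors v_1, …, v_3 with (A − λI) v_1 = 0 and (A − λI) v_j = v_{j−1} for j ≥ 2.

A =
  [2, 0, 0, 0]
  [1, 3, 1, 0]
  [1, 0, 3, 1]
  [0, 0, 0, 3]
A Jordan chain for λ = 3 of length 3:
v_1 = (0, 1, 0, 0)ᵀ
v_2 = (0, 0, 1, 0)ᵀ
v_3 = (0, 0, 0, 1)ᵀ

Let N = A − (3)·I. We want v_3 with N^3 v_3 = 0 but N^2 v_3 ≠ 0; then v_{j-1} := N · v_j for j = 3, …, 2.

Pick v_3 = (0, 0, 0, 1)ᵀ.
Then v_2 = N · v_3 = (0, 0, 1, 0)ᵀ.
Then v_1 = N · v_2 = (0, 1, 0, 0)ᵀ.

Sanity check: (A − (3)·I) v_1 = (0, 0, 0, 0)ᵀ = 0. ✓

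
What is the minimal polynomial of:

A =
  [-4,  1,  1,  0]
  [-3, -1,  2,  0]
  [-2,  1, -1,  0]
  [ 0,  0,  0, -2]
x^3 + 6*x^2 + 12*x + 8

The characteristic polynomial is χ_A(x) = (x + 2)^4, so the eigenvalues are known. The minimal polynomial is
  m_A(x) = Π_λ (x − λ)^{k_λ}
where k_λ is the size of the *largest* Jordan block for λ (equivalently, the smallest k with (A − λI)^k v = 0 for every generalised eigenvector v of λ).

  λ = -2: largest Jordan block has size 3, contributing (x + 2)^3

So m_A(x) = (x + 2)^3 = x^3 + 6*x^2 + 12*x + 8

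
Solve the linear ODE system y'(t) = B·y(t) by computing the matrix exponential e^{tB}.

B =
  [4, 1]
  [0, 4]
e^{tB} =
  [exp(4*t), t*exp(4*t)]
  [0, exp(4*t)]

Strategy: write B = P · J · P⁻¹ where J is a Jordan canonical form, so e^{tB} = P · e^{tJ} · P⁻¹, and e^{tJ} can be computed block-by-block.

B has Jordan form
J =
  [4, 1]
  [0, 4]
(up to reordering of blocks).

Per-block formulas:
  For a 2×2 Jordan block J_2(4): exp(t · J_2(4)) = e^(4t)·(I + t·N), where N is the 2×2 nilpotent shift.

After assembling e^{tJ} and conjugating by P, we get:

e^{tB} =
  [exp(4*t), t*exp(4*t)]
  [0, exp(4*t)]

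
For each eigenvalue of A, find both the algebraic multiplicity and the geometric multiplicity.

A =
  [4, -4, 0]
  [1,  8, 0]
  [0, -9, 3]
λ = 3: alg = 1, geom = 1; λ = 6: alg = 2, geom = 1

Step 1 — factor the characteristic polynomial to read off the algebraic multiplicities:
  χ_A(x) = (x - 6)^2*(x - 3)

Step 2 — compute geometric multiplicities via the rank-nullity identity g(λ) = n − rank(A − λI):
  rank(A − (3)·I) = 2, so dim ker(A − (3)·I) = n − 2 = 1
  rank(A − (6)·I) = 2, so dim ker(A − (6)·I) = n − 2 = 1

Summary:
  λ = 3: algebraic multiplicity = 1, geometric multiplicity = 1
  λ = 6: algebraic multiplicity = 2, geometric multiplicity = 1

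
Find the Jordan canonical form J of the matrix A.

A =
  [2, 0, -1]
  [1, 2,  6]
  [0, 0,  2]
J_3(2)

The characteristic polynomial is
  det(x·I − A) = x^3 - 6*x^2 + 12*x - 8 = (x - 2)^3

Eigenvalues and multiplicities (the geometric multiplicity of λ is n − rank(A − λI), which equals the number of Jordan blocks for λ):
  λ = 2: algebraic multiplicity = 3, geometric multiplicity = 1

Determining the block sizes for each eigenvalue:
  λ = 2: one block (gm = 1), so the single block has size am = 3 → block sizes [3]

Assembling the blocks gives a Jordan form
J =
  [2, 1, 0]
  [0, 2, 1]
  [0, 0, 2]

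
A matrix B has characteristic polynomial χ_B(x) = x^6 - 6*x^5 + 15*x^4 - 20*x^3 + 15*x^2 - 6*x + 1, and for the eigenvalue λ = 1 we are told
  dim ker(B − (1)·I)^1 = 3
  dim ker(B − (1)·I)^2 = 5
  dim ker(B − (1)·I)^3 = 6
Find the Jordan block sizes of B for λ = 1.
Block sizes for λ = 1: [3, 2, 1]

From the dimensions of kernels of powers, the number of Jordan blocks of size at least j is d_j − d_{j−1} where d_j = dim ker(N^j) (with d_0 = 0). Computing the differences gives [3, 2, 1].
The number of blocks of size exactly k is (#blocks of size ≥ k) − (#blocks of size ≥ k + 1), so the partition is: 1 block(s) of size 1, 1 block(s) of size 2, 1 block(s) of size 3.
In nonincreasing order the block sizes are [3, 2, 1].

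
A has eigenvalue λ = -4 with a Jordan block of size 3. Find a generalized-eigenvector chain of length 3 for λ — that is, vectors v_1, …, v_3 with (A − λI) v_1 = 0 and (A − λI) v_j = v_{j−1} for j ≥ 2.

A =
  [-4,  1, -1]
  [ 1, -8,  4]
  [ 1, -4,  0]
A Jordan chain for λ = -4 of length 3:
v_1 = (0, 1, 1)ᵀ
v_2 = (1, -4, -4)ᵀ
v_3 = (0, 1, 0)ᵀ

Let N = A − (-4)·I. We want v_3 with N^3 v_3 = 0 but N^2 v_3 ≠ 0; then v_{j-1} := N · v_j for j = 3, …, 2.

Pick v_3 = (0, 1, 0)ᵀ.
Then v_2 = N · v_3 = (1, -4, -4)ᵀ.
Then v_1 = N · v_2 = (0, 1, 1)ᵀ.

Sanity check: (A − (-4)·I) v_1 = (0, 0, 0)ᵀ = 0. ✓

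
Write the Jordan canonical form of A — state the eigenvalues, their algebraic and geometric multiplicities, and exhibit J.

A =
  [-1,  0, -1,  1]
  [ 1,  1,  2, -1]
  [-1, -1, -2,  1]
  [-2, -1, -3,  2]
J_2(0) ⊕ J_2(0)

The characteristic polynomial is
  det(x·I − A) = x^4

Eigenvalues and multiplicities (the geometric multiplicity of λ is n − rank(A − λI), which equals the number of Jordan blocks for λ):
  λ = 0: algebraic multiplicity = 4, geometric multiplicity = 2

Determining the block sizes for each eigenvalue:
  λ = 0: with am = 4 and gm = 2, the partition is not yet determined (e.g. several partitions of 4 into 2 parts exist). Let N = A − (0)·I. Computing rank(N^1) = 2, rank(N^2) = 0; the number of blocks of size ≥ j is rank(N^{j−1}) − rank(N^j), giving [2, 2]. So we have 2 block(s) of size 2 → block sizes [2, 2]

Assembling the blocks gives a Jordan form
J =
  [0, 1, 0, 0]
  [0, 0, 0, 0]
  [0, 0, 0, 1]
  [0, 0, 0, 0]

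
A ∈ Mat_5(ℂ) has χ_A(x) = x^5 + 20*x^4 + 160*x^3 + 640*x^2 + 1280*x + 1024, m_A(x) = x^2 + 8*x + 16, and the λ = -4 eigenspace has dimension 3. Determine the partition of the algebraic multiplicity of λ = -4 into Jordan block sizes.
Block sizes for λ = -4: [2, 2, 1]

Step 1 — from the characteristic polynomial, algebraic multiplicity of λ = -4 is 5. From dim ker(A − (-4)·I) = 3, there are exactly 3 Jordan blocks for λ = -4.
Step 2 — from the minimal polynomial, the factor (x + 4)^2 tells us the largest block for λ = -4 has size 2.
Step 3 — with total size 5, 3 blocks, and largest block 2, the block sizes (in nonincreasing order) are [2, 2, 1].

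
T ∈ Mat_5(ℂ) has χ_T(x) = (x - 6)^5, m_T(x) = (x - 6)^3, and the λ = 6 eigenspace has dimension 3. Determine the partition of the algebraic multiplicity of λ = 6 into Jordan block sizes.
Block sizes for λ = 6: [3, 1, 1]

Step 1 — from the characteristic polynomial, algebraic multiplicity of λ = 6 is 5. From dim ker(T − (6)·I) = 3, there are exactly 3 Jordan blocks for λ = 6.
Step 2 — from the minimal polynomial, the factor (x − 6)^3 tells us the largest block for λ = 6 has size 3.
Step 3 — with total size 5, 3 blocks, and largest block 3, the block sizes (in nonincreasing order) are [3, 1, 1].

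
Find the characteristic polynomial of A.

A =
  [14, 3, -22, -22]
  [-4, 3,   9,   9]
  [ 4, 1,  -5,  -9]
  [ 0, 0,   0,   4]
x^4 - 16*x^3 + 96*x^2 - 256*x + 256

Expanding det(x·I − A) (e.g. by cofactor expansion or by noting that A is similar to its Jordan form J, which has the same characteristic polynomial as A) gives
  χ_A(x) = x^4 - 16*x^3 + 96*x^2 - 256*x + 256
which factors as (x - 4)^4. The eigenvalues (with algebraic multiplicities) are λ = 4 with multiplicity 4.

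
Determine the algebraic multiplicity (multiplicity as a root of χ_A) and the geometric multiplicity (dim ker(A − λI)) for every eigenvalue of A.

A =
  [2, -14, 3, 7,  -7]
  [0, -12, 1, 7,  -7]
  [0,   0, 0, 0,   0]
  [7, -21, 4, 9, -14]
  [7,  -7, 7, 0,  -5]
λ = -5: alg = 2, geom = 2; λ = 0: alg = 1, geom = 1; λ = 2: alg = 2, geom = 2

Step 1 — factor the characteristic polynomial to read off the algebraic multiplicities:
  χ_A(x) = x*(x - 2)^2*(x + 5)^2

Step 2 — compute geometric multiplicities via the rank-nullity identity g(λ) = n − rank(A − λI):
  rank(A − (-5)·I) = 3, so dim ker(A − (-5)·I) = n − 3 = 2
  rank(A − (0)·I) = 4, so dim ker(A − (0)·I) = n − 4 = 1
  rank(A − (2)·I) = 3, so dim ker(A − (2)·I) = n − 3 = 2

Summary:
  λ = -5: algebraic multiplicity = 2, geometric multiplicity = 2
  λ = 0: algebraic multiplicity = 1, geometric multiplicity = 1
  λ = 2: algebraic multiplicity = 2, geometric multiplicity = 2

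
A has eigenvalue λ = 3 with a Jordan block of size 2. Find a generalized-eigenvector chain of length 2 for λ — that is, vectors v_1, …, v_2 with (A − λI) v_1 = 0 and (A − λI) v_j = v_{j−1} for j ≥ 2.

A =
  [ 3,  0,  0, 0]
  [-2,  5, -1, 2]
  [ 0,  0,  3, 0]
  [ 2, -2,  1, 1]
A Jordan chain for λ = 3 of length 2:
v_1 = (0, -2, 0, 2)ᵀ
v_2 = (1, 0, 0, 0)ᵀ

Let N = A − (3)·I. We want v_2 with N^2 v_2 = 0 but N^1 v_2 ≠ 0; then v_{j-1} := N · v_j for j = 2, …, 2.

Pick v_2 = (1, 0, 0, 0)ᵀ.
Then v_1 = N · v_2 = (0, -2, 0, 2)ᵀ.

Sanity check: (A − (3)·I) v_1 = (0, 0, 0, 0)ᵀ = 0. ✓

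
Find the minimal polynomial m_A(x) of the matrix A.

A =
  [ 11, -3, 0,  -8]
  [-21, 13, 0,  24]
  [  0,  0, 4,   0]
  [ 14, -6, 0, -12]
x^2 - 8*x + 16

The characteristic polynomial is χ_A(x) = (x - 4)^4, so the eigenvalues are known. The minimal polynomial is
  m_A(x) = Π_λ (x − λ)^{k_λ}
where k_λ is the size of the *largest* Jordan block for λ (equivalently, the smallest k with (A − λI)^k v = 0 for every generalised eigenvector v of λ).

  λ = 4: largest Jordan block has size 2, contributing (x − 4)^2

So m_A(x) = (x - 4)^2 = x^2 - 8*x + 16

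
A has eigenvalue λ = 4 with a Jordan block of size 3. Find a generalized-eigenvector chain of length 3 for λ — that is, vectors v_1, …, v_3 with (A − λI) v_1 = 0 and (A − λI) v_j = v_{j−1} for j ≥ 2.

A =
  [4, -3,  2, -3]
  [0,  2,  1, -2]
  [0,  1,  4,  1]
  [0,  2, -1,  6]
A Jordan chain for λ = 4 of length 3:
v_1 = (2, 1, 0, -1)ᵀ
v_2 = (-3, -2, 1, 2)ᵀ
v_3 = (0, 1, 0, 0)ᵀ

Let N = A − (4)·I. We want v_3 with N^3 v_3 = 0 but N^2 v_3 ≠ 0; then v_{j-1} := N · v_j for j = 3, …, 2.

Pick v_3 = (0, 1, 0, 0)ᵀ.
Then v_2 = N · v_3 = (-3, -2, 1, 2)ᵀ.
Then v_1 = N · v_2 = (2, 1, 0, -1)ᵀ.

Sanity check: (A − (4)·I) v_1 = (0, 0, 0, 0)ᵀ = 0. ✓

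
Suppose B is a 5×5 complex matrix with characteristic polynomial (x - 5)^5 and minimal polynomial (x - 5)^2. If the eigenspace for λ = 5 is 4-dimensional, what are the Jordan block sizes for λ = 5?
Block sizes for λ = 5: [2, 1, 1, 1]

Step 1 — from the characteristic polynomial, algebraic multiplicity of λ = 5 is 5. From dim ker(B − (5)·I) = 4, there are exactly 4 Jordan blocks for λ = 5.
Step 2 — from the minimal polynomial, the factor (x − 5)^2 tells us the largest block for λ = 5 has size 2.
Step 3 — with total size 5, 4 blocks, and largest block 2, the block sizes (in nonincreasing order) are [2, 1, 1, 1].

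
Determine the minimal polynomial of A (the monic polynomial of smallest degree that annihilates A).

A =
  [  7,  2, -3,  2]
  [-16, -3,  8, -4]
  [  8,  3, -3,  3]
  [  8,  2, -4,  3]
x^3 - 3*x^2 + 3*x - 1

The characteristic polynomial is χ_A(x) = (x - 1)^4, so the eigenvalues are known. The minimal polynomial is
  m_A(x) = Π_λ (x − λ)^{k_λ}
where k_λ is the size of the *largest* Jordan block for λ (equivalently, the smallest k with (A − λI)^k v = 0 for every generalised eigenvector v of λ).

  λ = 1: largest Jordan block has size 3, contributing (x − 1)^3

So m_A(x) = (x - 1)^3 = x^3 - 3*x^2 + 3*x - 1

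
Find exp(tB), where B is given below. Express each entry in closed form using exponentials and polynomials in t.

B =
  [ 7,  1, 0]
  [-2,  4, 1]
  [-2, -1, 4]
e^{tB} =
  [t^2*exp(5*t) + 2*t*exp(5*t) + exp(5*t), t^2*exp(5*t)/2 + t*exp(5*t), t^2*exp(5*t)/2]
  [-2*t^2*exp(5*t) - 2*t*exp(5*t), -t^2*exp(5*t) - t*exp(5*t) + exp(5*t), -t^2*exp(5*t) + t*exp(5*t)]
  [-2*t*exp(5*t), -t*exp(5*t), -t*exp(5*t) + exp(5*t)]

Strategy: write B = P · J · P⁻¹ where J is a Jordan canonical form, so e^{tB} = P · e^{tJ} · P⁻¹, and e^{tJ} can be computed block-by-block.

B has Jordan form
J =
  [5, 1, 0]
  [0, 5, 1]
  [0, 0, 5]
(up to reordering of blocks).

Per-block formulas:
  For a 3×3 Jordan block J_3(5): exp(t · J_3(5)) = e^(5t)·(I + t·N + (t^2/2)·N^2), where N is the 3×3 nilpotent shift.

After assembling e^{tJ} and conjugating by P, we get:

e^{tB} =
  [t^2*exp(5*t) + 2*t*exp(5*t) + exp(5*t), t^2*exp(5*t)/2 + t*exp(5*t), t^2*exp(5*t)/2]
  [-2*t^2*exp(5*t) - 2*t*exp(5*t), -t^2*exp(5*t) - t*exp(5*t) + exp(5*t), -t^2*exp(5*t) + t*exp(5*t)]
  [-2*t*exp(5*t), -t*exp(5*t), -t*exp(5*t) + exp(5*t)]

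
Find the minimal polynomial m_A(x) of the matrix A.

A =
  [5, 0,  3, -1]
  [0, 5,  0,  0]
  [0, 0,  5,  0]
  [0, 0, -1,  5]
x^3 - 15*x^2 + 75*x - 125

The characteristic polynomial is χ_A(x) = (x - 5)^4, so the eigenvalues are known. The minimal polynomial is
  m_A(x) = Π_λ (x − λ)^{k_λ}
where k_λ is the size of the *largest* Jordan block for λ (equivalently, the smallest k with (A − λI)^k v = 0 for every generalised eigenvector v of λ).

  λ = 5: largest Jordan block has size 3, contributing (x − 5)^3

So m_A(x) = (x - 5)^3 = x^3 - 15*x^2 + 75*x - 125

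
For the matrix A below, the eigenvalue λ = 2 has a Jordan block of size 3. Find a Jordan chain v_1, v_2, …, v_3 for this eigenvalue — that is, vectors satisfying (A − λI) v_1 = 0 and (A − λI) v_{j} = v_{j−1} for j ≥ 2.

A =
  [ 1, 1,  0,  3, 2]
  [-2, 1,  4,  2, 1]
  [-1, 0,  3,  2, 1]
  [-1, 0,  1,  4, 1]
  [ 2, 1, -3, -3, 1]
A Jordan chain for λ = 2 of length 3:
v_1 = (1, -1, 0, 0, 1)ᵀ
v_2 = (0, 4, 1, 1, -3)ᵀ
v_3 = (0, 0, 1, 0, 0)ᵀ

Let N = A − (2)·I. We want v_3 with N^3 v_3 = 0 but N^2 v_3 ≠ 0; then v_{j-1} := N · v_j for j = 3, …, 2.

Pick v_3 = (0, 0, 1, 0, 0)ᵀ.
Then v_2 = N · v_3 = (0, 4, 1, 1, -3)ᵀ.
Then v_1 = N · v_2 = (1, -1, 0, 0, 1)ᵀ.

Sanity check: (A − (2)·I) v_1 = (0, 0, 0, 0, 0)ᵀ = 0. ✓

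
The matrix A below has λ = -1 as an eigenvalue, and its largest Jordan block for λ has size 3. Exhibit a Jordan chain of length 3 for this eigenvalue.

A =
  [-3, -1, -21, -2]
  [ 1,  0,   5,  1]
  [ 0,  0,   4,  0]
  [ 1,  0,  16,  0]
A Jordan chain for λ = -1 of length 3:
v_1 = (1, 0, 0, -1)ᵀ
v_2 = (-2, 1, 0, 1)ᵀ
v_3 = (1, 0, 0, 0)ᵀ

Let N = A − (-1)·I. We want v_3 with N^3 v_3 = 0 but N^2 v_3 ≠ 0; then v_{j-1} := N · v_j for j = 3, …, 2.

Pick v_3 = (1, 0, 0, 0)ᵀ.
Then v_2 = N · v_3 = (-2, 1, 0, 1)ᵀ.
Then v_1 = N · v_2 = (1, 0, 0, -1)ᵀ.

Sanity check: (A − (-1)·I) v_1 = (0, 0, 0, 0)ᵀ = 0. ✓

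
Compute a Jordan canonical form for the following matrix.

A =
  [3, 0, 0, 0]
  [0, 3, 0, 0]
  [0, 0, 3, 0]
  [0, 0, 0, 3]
J_1(3) ⊕ J_1(3) ⊕ J_1(3) ⊕ J_1(3)

The characteristic polynomial is
  det(x·I − A) = x^4 - 12*x^3 + 54*x^2 - 108*x + 81 = (x - 3)^4

Eigenvalues and multiplicities (the geometric multiplicity of λ is n − rank(A − λI), which equals the number of Jordan blocks for λ):
  λ = 3: algebraic multiplicity = 4, geometric multiplicity = 4

Determining the block sizes for each eigenvalue:
  λ = 3: gm = am = 4, so every block has size 1 → block sizes [1, 1, 1, 1]

Assembling the blocks gives a Jordan form
J =
  [3, 0, 0, 0]
  [0, 3, 0, 0]
  [0, 0, 3, 0]
  [0, 0, 0, 3]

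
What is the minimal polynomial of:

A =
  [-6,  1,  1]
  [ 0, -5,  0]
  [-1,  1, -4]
x^2 + 10*x + 25

The characteristic polynomial is χ_A(x) = (x + 5)^3, so the eigenvalues are known. The minimal polynomial is
  m_A(x) = Π_λ (x − λ)^{k_λ}
where k_λ is the size of the *largest* Jordan block for λ (equivalently, the smallest k with (A − λI)^k v = 0 for every generalised eigenvector v of λ).

  λ = -5: largest Jordan block has size 2, contributing (x + 5)^2

So m_A(x) = (x + 5)^2 = x^2 + 10*x + 25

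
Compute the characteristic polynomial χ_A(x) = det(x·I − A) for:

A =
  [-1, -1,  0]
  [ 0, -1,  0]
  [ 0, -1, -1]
x^3 + 3*x^2 + 3*x + 1

Expanding det(x·I − A) (e.g. by cofactor expansion or by noting that A is similar to its Jordan form J, which has the same characteristic polynomial as A) gives
  χ_A(x) = x^3 + 3*x^2 + 3*x + 1
which factors as (x + 1)^3. The eigenvalues (with algebraic multiplicities) are λ = -1 with multiplicity 3.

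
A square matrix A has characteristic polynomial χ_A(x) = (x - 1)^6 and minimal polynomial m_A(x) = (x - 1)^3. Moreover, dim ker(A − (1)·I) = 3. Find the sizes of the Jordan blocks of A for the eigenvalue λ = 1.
Block sizes for λ = 1: [3, 2, 1]

Step 1 — from the characteristic polynomial, algebraic multiplicity of λ = 1 is 6. From dim ker(A − (1)·I) = 3, there are exactly 3 Jordan blocks for λ = 1.
Step 2 — from the minimal polynomial, the factor (x − 1)^3 tells us the largest block for λ = 1 has size 3.
Step 3 — with total size 6, 3 blocks, and largest block 3, the block sizes (in nonincreasing order) are [3, 2, 1].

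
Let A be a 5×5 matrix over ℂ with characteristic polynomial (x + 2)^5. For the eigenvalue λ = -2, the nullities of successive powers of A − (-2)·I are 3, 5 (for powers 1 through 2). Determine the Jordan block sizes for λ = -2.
Block sizes for λ = -2: [2, 2, 1]

From the dimensions of kernels of powers, the number of Jordan blocks of size at least j is d_j − d_{j−1} where d_j = dim ker(N^j) (with d_0 = 0). Computing the differences gives [3, 2].
The number of blocks of size exactly k is (#blocks of size ≥ k) − (#blocks of size ≥ k + 1), so the partition is: 1 block(s) of size 1, 2 block(s) of size 2.
In nonincreasing order the block sizes are [2, 2, 1].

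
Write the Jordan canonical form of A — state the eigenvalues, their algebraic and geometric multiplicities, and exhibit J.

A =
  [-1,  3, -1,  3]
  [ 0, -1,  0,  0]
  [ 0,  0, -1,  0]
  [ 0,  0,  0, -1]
J_2(-1) ⊕ J_1(-1) ⊕ J_1(-1)

The characteristic polynomial is
  det(x·I − A) = x^4 + 4*x^3 + 6*x^2 + 4*x + 1 = (x + 1)^4

Eigenvalues and multiplicities (the geometric multiplicity of λ is n − rank(A − λI), which equals the number of Jordan blocks for λ):
  λ = -1: algebraic multiplicity = 4, geometric multiplicity = 3

Determining the block sizes for each eigenvalue:
  λ = -1: 3 blocks summing to 4 forces exactly one block of size 2 and the rest size 1 → block sizes [2, 1, 1]

Assembling the blocks gives a Jordan form
J =
  [-1,  1,  0,  0]
  [ 0, -1,  0,  0]
  [ 0,  0, -1,  0]
  [ 0,  0,  0, -1]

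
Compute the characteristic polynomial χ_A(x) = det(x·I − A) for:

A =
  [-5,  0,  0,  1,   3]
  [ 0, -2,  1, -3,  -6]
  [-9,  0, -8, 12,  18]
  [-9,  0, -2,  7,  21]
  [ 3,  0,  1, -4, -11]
x^5 + 19*x^4 + 139*x^3 + 485*x^2 + 800*x + 500

Expanding det(x·I − A) (e.g. by cofactor expansion or by noting that A is similar to its Jordan form J, which has the same characteristic polynomial as A) gives
  χ_A(x) = x^5 + 19*x^4 + 139*x^3 + 485*x^2 + 800*x + 500
which factors as (x + 2)^2*(x + 5)^3. The eigenvalues (with algebraic multiplicities) are λ = -5 with multiplicity 3, λ = -2 with multiplicity 2.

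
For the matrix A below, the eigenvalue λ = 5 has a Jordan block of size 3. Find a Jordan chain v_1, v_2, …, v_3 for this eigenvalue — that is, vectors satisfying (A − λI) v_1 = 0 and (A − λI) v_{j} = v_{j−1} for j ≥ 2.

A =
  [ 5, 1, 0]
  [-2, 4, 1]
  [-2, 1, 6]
A Jordan chain for λ = 5 of length 3:
v_1 = (-2, 0, -4)ᵀ
v_2 = (0, -2, -2)ᵀ
v_3 = (1, 0, 0)ᵀ

Let N = A − (5)·I. We want v_3 with N^3 v_3 = 0 but N^2 v_3 ≠ 0; then v_{j-1} := N · v_j for j = 3, …, 2.

Pick v_3 = (1, 0, 0)ᵀ.
Then v_2 = N · v_3 = (0, -2, -2)ᵀ.
Then v_1 = N · v_2 = (-2, 0, -4)ᵀ.

Sanity check: (A − (5)·I) v_1 = (0, 0, 0)ᵀ = 0. ✓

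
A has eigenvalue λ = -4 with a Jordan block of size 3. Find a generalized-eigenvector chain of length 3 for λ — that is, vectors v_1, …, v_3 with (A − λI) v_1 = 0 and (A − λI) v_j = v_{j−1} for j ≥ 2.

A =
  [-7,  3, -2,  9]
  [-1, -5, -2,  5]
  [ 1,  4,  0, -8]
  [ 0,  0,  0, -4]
A Jordan chain for λ = -4 of length 3:
v_1 = (4, 2, -3, 0)ᵀ
v_2 = (-3, -1, 1, 0)ᵀ
v_3 = (1, 0, 0, 0)ᵀ

Let N = A − (-4)·I. We want v_3 with N^3 v_3 = 0 but N^2 v_3 ≠ 0; then v_{j-1} := N · v_j for j = 3, …, 2.

Pick v_3 = (1, 0, 0, 0)ᵀ.
Then v_2 = N · v_3 = (-3, -1, 1, 0)ᵀ.
Then v_1 = N · v_2 = (4, 2, -3, 0)ᵀ.

Sanity check: (A − (-4)·I) v_1 = (0, 0, 0, 0)ᵀ = 0. ✓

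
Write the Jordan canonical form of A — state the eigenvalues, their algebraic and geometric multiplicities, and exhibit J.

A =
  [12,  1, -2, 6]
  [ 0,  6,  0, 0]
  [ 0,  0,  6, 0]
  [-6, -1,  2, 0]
J_2(6) ⊕ J_1(6) ⊕ J_1(6)

The characteristic polynomial is
  det(x·I − A) = x^4 - 24*x^3 + 216*x^2 - 864*x + 1296 = (x - 6)^4

Eigenvalues and multiplicities (the geometric multiplicity of λ is n − rank(A − λI), which equals the number of Jordan blocks for λ):
  λ = 6: algebraic multiplicity = 4, geometric multiplicity = 3

Determining the block sizes for each eigenvalue:
  λ = 6: 3 blocks summing to 4 forces exactly one block of size 2 and the rest size 1 → block sizes [2, 1, 1]

Assembling the blocks gives a Jordan form
J =
  [6, 1, 0, 0]
  [0, 6, 0, 0]
  [0, 0, 6, 0]
  [0, 0, 0, 6]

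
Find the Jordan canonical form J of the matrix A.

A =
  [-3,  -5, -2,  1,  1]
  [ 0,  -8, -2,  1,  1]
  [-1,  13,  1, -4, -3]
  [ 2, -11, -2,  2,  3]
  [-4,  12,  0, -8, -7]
J_2(-3) ⊕ J_2(-3) ⊕ J_1(-3)

The characteristic polynomial is
  det(x·I − A) = x^5 + 15*x^4 + 90*x^3 + 270*x^2 + 405*x + 243 = (x + 3)^5

Eigenvalues and multiplicities (the geometric multiplicity of λ is n − rank(A − λI), which equals the number of Jordan blocks for λ):
  λ = -3: algebraic multiplicity = 5, geometric multiplicity = 3

Determining the block sizes for each eigenvalue:
  λ = -3: with am = 5 and gm = 3, the partition is not yet determined (e.g. several partitions of 5 into 3 parts exist). Let N = A − (-3)·I. Computing rank(N^1) = 2, rank(N^2) = 0; the number of blocks of size ≥ j is rank(N^{j−1}) − rank(N^j), giving [3, 2]. So we have 2 block(s) of size 2, 1 block(s) of size 1 → block sizes [2, 2, 1]

Assembling the blocks gives a Jordan form
J =
  [-3,  1,  0,  0,  0]
  [ 0, -3,  0,  0,  0]
  [ 0,  0, -3,  1,  0]
  [ 0,  0,  0, -3,  0]
  [ 0,  0,  0,  0, -3]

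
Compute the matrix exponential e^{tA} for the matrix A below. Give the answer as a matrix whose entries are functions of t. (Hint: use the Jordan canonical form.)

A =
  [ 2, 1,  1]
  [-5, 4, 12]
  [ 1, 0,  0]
e^{tA} =
  [-2*t^2*exp(2*t) + exp(2*t), t^2*exp(2*t) + t*exp(2*t), 5*t^2*exp(2*t) + t*exp(2*t)]
  [t^2*exp(2*t) - 5*t*exp(2*t), -t^2*exp(2*t)/2 + 2*t*exp(2*t) + exp(2*t), -5*t^2*exp(2*t)/2 + 12*t*exp(2*t)]
  [-t^2*exp(2*t) + t*exp(2*t), t^2*exp(2*t)/2, 5*t^2*exp(2*t)/2 - 2*t*exp(2*t) + exp(2*t)]

Strategy: write A = P · J · P⁻¹ where J is a Jordan canonical form, so e^{tA} = P · e^{tJ} · P⁻¹, and e^{tJ} can be computed block-by-block.

A has Jordan form
J =
  [2, 1, 0]
  [0, 2, 1]
  [0, 0, 2]
(up to reordering of blocks).

Per-block formulas:
  For a 3×3 Jordan block J_3(2): exp(t · J_3(2)) = e^(2t)·(I + t·N + (t^2/2)·N^2), where N is the 3×3 nilpotent shift.

After assembling e^{tJ} and conjugating by P, we get:

e^{tA} =
  [-2*t^2*exp(2*t) + exp(2*t), t^2*exp(2*t) + t*exp(2*t), 5*t^2*exp(2*t) + t*exp(2*t)]
  [t^2*exp(2*t) - 5*t*exp(2*t), -t^2*exp(2*t)/2 + 2*t*exp(2*t) + exp(2*t), -5*t^2*exp(2*t)/2 + 12*t*exp(2*t)]
  [-t^2*exp(2*t) + t*exp(2*t), t^2*exp(2*t)/2, 5*t^2*exp(2*t)/2 - 2*t*exp(2*t) + exp(2*t)]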